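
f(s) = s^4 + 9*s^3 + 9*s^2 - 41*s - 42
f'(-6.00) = -41.00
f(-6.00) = -120.00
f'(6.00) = 1903.00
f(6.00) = 3276.00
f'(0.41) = -28.81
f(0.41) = -56.65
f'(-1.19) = -30.93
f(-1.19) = 6.37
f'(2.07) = 147.43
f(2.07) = 9.88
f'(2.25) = 181.75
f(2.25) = 39.46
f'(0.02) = -40.63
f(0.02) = -42.82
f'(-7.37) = -308.37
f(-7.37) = 96.51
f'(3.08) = 387.45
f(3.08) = 270.05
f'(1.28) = 34.67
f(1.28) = -58.18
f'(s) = 4*s^3 + 27*s^2 + 18*s - 41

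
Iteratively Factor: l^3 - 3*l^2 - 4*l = (l)*(l^2 - 3*l - 4) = l*(l + 1)*(l - 4)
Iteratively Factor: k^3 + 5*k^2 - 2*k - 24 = (k - 2)*(k^2 + 7*k + 12) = (k - 2)*(k + 4)*(k + 3)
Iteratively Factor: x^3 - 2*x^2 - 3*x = (x)*(x^2 - 2*x - 3) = x*(x - 3)*(x + 1)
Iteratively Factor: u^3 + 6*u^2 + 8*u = (u + 4)*(u^2 + 2*u) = u*(u + 4)*(u + 2)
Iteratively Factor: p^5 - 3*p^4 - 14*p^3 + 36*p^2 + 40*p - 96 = (p - 2)*(p^4 - p^3 - 16*p^2 + 4*p + 48) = (p - 2)^2*(p^3 + p^2 - 14*p - 24) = (p - 2)^2*(p + 3)*(p^2 - 2*p - 8) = (p - 2)^2*(p + 2)*(p + 3)*(p - 4)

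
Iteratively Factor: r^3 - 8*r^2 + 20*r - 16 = (r - 2)*(r^2 - 6*r + 8) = (r - 4)*(r - 2)*(r - 2)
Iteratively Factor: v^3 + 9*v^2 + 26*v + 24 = (v + 4)*(v^2 + 5*v + 6) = (v + 2)*(v + 4)*(v + 3)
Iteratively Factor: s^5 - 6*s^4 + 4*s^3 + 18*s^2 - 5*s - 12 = (s + 1)*(s^4 - 7*s^3 + 11*s^2 + 7*s - 12) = (s - 1)*(s + 1)*(s^3 - 6*s^2 + 5*s + 12) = (s - 3)*(s - 1)*(s + 1)*(s^2 - 3*s - 4) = (s - 3)*(s - 1)*(s + 1)^2*(s - 4)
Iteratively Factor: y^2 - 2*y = (y - 2)*(y)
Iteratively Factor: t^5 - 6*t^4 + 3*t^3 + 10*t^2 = (t)*(t^4 - 6*t^3 + 3*t^2 + 10*t) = t*(t - 2)*(t^3 - 4*t^2 - 5*t) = t*(t - 5)*(t - 2)*(t^2 + t) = t*(t - 5)*(t - 2)*(t + 1)*(t)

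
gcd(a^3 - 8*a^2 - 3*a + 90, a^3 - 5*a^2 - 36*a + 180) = a^2 - 11*a + 30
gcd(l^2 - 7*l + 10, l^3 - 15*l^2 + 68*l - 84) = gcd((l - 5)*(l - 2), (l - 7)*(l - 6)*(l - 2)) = l - 2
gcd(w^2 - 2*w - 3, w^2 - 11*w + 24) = w - 3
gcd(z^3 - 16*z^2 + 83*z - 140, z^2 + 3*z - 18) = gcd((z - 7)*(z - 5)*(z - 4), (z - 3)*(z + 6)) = 1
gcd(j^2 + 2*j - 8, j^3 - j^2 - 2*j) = j - 2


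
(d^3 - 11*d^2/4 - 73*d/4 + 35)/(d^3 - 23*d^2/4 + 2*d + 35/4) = (d + 4)/(d + 1)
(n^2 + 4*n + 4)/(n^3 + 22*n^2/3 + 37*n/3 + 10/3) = 3*(n + 2)/(3*n^2 + 16*n + 5)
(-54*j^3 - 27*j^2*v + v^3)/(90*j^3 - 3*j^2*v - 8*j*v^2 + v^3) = (3*j + v)/(-5*j + v)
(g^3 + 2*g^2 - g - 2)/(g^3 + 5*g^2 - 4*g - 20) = (g^2 - 1)/(g^2 + 3*g - 10)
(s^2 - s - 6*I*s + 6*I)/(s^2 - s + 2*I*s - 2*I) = (s - 6*I)/(s + 2*I)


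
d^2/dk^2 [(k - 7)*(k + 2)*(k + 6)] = 6*k + 2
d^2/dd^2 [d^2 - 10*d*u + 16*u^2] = 2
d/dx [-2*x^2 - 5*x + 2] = -4*x - 5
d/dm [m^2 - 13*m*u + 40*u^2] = 2*m - 13*u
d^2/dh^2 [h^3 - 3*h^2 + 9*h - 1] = 6*h - 6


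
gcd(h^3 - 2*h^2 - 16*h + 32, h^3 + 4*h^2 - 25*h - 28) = h - 4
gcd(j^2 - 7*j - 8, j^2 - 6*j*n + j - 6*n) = j + 1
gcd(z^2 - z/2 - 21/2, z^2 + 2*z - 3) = z + 3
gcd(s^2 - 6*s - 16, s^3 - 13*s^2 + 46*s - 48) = s - 8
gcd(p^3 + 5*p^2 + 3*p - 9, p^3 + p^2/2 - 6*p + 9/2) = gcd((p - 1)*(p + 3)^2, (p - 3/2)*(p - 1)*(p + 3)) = p^2 + 2*p - 3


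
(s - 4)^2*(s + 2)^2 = s^4 - 4*s^3 - 12*s^2 + 32*s + 64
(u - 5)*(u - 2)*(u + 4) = u^3 - 3*u^2 - 18*u + 40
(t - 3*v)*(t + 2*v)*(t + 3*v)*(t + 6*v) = t^4 + 8*t^3*v + 3*t^2*v^2 - 72*t*v^3 - 108*v^4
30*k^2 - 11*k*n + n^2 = (-6*k + n)*(-5*k + n)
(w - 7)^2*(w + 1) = w^3 - 13*w^2 + 35*w + 49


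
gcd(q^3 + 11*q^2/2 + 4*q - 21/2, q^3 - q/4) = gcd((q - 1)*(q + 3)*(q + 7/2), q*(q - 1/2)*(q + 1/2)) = 1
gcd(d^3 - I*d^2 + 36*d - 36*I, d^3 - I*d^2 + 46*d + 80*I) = 1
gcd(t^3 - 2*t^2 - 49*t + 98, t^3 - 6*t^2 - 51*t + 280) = t + 7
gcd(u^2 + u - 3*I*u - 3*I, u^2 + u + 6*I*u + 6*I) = u + 1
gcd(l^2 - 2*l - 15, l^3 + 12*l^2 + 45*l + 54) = l + 3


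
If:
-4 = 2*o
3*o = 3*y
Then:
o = -2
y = -2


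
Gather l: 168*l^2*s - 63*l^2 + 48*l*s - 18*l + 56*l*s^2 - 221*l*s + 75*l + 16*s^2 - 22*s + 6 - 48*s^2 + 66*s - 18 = l^2*(168*s - 63) + l*(56*s^2 - 173*s + 57) - 32*s^2 + 44*s - 12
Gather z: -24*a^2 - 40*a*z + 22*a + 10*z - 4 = -24*a^2 + 22*a + z*(10 - 40*a) - 4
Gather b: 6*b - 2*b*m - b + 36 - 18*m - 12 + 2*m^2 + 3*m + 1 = b*(5 - 2*m) + 2*m^2 - 15*m + 25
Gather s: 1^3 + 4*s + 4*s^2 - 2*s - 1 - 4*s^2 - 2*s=0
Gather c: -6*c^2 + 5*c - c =-6*c^2 + 4*c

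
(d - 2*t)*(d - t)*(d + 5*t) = d^3 + 2*d^2*t - 13*d*t^2 + 10*t^3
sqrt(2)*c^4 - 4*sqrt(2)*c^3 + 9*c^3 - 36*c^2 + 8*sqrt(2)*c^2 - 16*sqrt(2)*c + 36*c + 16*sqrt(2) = (c - 2)^2*(c + 4*sqrt(2))*(sqrt(2)*c + 1)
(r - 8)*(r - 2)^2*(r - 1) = r^4 - 13*r^3 + 48*r^2 - 68*r + 32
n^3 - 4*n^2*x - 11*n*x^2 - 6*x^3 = (n - 6*x)*(n + x)^2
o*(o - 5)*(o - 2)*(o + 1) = o^4 - 6*o^3 + 3*o^2 + 10*o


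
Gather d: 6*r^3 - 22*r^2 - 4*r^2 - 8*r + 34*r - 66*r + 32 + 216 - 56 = 6*r^3 - 26*r^2 - 40*r + 192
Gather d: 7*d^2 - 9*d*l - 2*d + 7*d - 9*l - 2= 7*d^2 + d*(5 - 9*l) - 9*l - 2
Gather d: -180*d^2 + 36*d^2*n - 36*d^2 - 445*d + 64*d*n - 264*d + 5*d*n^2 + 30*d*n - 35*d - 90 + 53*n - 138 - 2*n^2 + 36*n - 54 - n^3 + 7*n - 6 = d^2*(36*n - 216) + d*(5*n^2 + 94*n - 744) - n^3 - 2*n^2 + 96*n - 288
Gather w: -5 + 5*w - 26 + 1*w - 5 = 6*w - 36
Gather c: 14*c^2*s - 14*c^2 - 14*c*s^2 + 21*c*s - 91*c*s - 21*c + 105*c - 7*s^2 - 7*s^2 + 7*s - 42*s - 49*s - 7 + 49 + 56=c^2*(14*s - 14) + c*(-14*s^2 - 70*s + 84) - 14*s^2 - 84*s + 98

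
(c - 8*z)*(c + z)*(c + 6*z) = c^3 - c^2*z - 50*c*z^2 - 48*z^3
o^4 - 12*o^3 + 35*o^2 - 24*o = o*(o - 8)*(o - 3)*(o - 1)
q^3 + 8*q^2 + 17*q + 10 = (q + 1)*(q + 2)*(q + 5)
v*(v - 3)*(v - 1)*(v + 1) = v^4 - 3*v^3 - v^2 + 3*v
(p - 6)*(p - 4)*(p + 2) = p^3 - 8*p^2 + 4*p + 48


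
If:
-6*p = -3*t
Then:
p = t/2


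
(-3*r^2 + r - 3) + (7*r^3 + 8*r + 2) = 7*r^3 - 3*r^2 + 9*r - 1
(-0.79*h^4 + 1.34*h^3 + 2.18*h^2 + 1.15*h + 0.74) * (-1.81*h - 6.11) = 1.4299*h^5 + 2.4015*h^4 - 12.1332*h^3 - 15.4013*h^2 - 8.3659*h - 4.5214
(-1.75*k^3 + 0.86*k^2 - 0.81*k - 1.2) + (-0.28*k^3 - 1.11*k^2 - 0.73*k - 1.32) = -2.03*k^3 - 0.25*k^2 - 1.54*k - 2.52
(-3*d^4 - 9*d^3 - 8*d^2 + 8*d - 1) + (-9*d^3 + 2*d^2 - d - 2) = -3*d^4 - 18*d^3 - 6*d^2 + 7*d - 3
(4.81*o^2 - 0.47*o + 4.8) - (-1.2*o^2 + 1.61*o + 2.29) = 6.01*o^2 - 2.08*o + 2.51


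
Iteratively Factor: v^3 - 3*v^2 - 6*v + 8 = (v - 1)*(v^2 - 2*v - 8) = (v - 4)*(v - 1)*(v + 2)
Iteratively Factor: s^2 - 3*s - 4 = (s - 4)*(s + 1)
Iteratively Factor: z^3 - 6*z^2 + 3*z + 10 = (z - 5)*(z^2 - z - 2) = (z - 5)*(z - 2)*(z + 1)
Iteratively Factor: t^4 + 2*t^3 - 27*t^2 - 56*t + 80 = (t - 5)*(t^3 + 7*t^2 + 8*t - 16) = (t - 5)*(t + 4)*(t^2 + 3*t - 4) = (t - 5)*(t - 1)*(t + 4)*(t + 4)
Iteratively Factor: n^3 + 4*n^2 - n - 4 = (n - 1)*(n^2 + 5*n + 4) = (n - 1)*(n + 1)*(n + 4)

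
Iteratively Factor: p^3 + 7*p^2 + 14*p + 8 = (p + 4)*(p^2 + 3*p + 2) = (p + 1)*(p + 4)*(p + 2)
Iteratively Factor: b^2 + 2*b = (b + 2)*(b)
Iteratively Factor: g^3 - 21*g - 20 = (g + 1)*(g^2 - g - 20) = (g + 1)*(g + 4)*(g - 5)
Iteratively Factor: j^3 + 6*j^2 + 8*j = (j + 2)*(j^2 + 4*j) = j*(j + 2)*(j + 4)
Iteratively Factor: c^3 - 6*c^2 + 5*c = (c - 1)*(c^2 - 5*c) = c*(c - 1)*(c - 5)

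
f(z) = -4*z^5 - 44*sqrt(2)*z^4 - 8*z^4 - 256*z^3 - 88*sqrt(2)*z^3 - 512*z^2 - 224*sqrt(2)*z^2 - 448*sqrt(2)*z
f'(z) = -20*z^4 - 176*sqrt(2)*z^3 - 32*z^3 - 768*z^2 - 264*sqrt(2)*z^2 - 1024*z - 448*sqrt(2)*z - 448*sqrt(2)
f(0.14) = -106.01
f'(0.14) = -888.78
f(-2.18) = -5.09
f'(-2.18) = 14.27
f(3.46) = -39921.13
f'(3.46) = -34534.38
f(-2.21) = -5.46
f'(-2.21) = 10.10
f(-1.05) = 111.68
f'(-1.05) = 149.41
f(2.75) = -20567.57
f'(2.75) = -20809.06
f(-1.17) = 93.26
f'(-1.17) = 155.81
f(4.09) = -66714.06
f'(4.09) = -51320.97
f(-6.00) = -3765.55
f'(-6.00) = 2977.90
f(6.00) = -237931.11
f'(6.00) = -138262.40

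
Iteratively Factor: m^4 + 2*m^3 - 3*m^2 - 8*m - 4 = (m + 1)*(m^3 + m^2 - 4*m - 4) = (m + 1)^2*(m^2 - 4) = (m - 2)*(m + 1)^2*(m + 2)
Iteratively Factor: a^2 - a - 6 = (a + 2)*(a - 3)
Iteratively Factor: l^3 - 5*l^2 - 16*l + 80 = (l - 5)*(l^2 - 16) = (l - 5)*(l + 4)*(l - 4)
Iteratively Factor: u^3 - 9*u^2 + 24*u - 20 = (u - 2)*(u^2 - 7*u + 10) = (u - 2)^2*(u - 5)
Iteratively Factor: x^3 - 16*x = (x - 4)*(x^2 + 4*x) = x*(x - 4)*(x + 4)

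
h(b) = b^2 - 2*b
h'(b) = 2*b - 2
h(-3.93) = 23.30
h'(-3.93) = -9.86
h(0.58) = -0.82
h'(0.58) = -0.84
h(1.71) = -0.50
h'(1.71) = 1.42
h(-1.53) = 5.40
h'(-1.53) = -5.06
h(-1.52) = 5.35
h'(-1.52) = -5.04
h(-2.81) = 13.52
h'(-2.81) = -7.62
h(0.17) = -0.31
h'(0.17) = -1.66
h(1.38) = -0.86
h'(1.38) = 0.76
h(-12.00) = 168.00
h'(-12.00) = -26.00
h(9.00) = 63.00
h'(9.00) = 16.00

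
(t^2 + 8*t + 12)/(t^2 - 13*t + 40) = (t^2 + 8*t + 12)/(t^2 - 13*t + 40)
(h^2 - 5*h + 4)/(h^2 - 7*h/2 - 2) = 2*(h - 1)/(2*h + 1)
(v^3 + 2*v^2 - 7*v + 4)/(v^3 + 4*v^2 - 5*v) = (v^2 + 3*v - 4)/(v*(v + 5))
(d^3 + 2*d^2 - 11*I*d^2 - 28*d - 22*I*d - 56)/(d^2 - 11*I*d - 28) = d + 2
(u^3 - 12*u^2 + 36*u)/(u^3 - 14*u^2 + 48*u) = (u - 6)/(u - 8)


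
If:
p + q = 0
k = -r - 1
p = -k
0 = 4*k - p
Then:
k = 0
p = 0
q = 0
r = -1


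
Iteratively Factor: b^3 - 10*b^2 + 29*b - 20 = (b - 1)*(b^2 - 9*b + 20) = (b - 4)*(b - 1)*(b - 5)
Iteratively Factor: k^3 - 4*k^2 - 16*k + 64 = (k - 4)*(k^2 - 16) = (k - 4)*(k + 4)*(k - 4)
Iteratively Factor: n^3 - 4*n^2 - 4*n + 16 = (n - 4)*(n^2 - 4) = (n - 4)*(n - 2)*(n + 2)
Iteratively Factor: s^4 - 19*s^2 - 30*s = (s - 5)*(s^3 + 5*s^2 + 6*s) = s*(s - 5)*(s^2 + 5*s + 6) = s*(s - 5)*(s + 3)*(s + 2)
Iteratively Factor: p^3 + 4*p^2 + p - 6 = (p - 1)*(p^2 + 5*p + 6) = (p - 1)*(p + 2)*(p + 3)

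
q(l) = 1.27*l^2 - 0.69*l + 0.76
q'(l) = 2.54*l - 0.69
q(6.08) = 43.51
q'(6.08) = 14.75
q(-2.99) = 14.18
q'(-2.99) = -8.28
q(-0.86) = 2.29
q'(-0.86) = -2.87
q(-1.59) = 5.07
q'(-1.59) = -4.73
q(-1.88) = 6.55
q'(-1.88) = -5.47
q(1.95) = 4.24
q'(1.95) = 4.26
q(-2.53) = 10.63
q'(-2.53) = -7.12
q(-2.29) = 9.00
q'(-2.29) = -6.51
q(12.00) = 175.36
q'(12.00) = 29.79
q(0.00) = 0.76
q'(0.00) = -0.69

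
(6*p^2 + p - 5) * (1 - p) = -6*p^3 + 5*p^2 + 6*p - 5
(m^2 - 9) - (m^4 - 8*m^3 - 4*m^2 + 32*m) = -m^4 + 8*m^3 + 5*m^2 - 32*m - 9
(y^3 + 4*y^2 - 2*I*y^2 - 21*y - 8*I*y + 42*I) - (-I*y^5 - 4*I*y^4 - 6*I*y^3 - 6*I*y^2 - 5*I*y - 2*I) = I*y^5 + 4*I*y^4 + y^3 + 6*I*y^3 + 4*y^2 + 4*I*y^2 - 21*y - 3*I*y + 44*I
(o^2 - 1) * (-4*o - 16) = -4*o^3 - 16*o^2 + 4*o + 16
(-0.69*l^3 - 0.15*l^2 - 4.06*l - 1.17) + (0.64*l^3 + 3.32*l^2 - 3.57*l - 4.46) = -0.0499999999999999*l^3 + 3.17*l^2 - 7.63*l - 5.63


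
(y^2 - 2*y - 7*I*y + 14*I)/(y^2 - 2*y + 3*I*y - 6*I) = (y - 7*I)/(y + 3*I)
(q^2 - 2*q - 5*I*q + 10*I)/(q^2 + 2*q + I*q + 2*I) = (q^2 - q*(2 + 5*I) + 10*I)/(q^2 + q*(2 + I) + 2*I)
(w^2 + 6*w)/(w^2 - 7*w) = (w + 6)/(w - 7)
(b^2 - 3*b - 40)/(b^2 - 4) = (b^2 - 3*b - 40)/(b^2 - 4)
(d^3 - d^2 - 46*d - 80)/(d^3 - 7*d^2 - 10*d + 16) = (d + 5)/(d - 1)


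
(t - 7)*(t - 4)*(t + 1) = t^3 - 10*t^2 + 17*t + 28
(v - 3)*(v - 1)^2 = v^3 - 5*v^2 + 7*v - 3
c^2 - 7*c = c*(c - 7)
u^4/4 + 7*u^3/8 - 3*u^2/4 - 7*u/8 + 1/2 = (u/4 + 1)*(u - 1)*(u - 1/2)*(u + 1)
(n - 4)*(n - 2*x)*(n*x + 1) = n^3*x - 2*n^2*x^2 - 4*n^2*x + n^2 + 8*n*x^2 - 2*n*x - 4*n + 8*x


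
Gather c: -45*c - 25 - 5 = -45*c - 30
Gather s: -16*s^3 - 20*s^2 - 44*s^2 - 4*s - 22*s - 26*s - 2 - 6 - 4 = -16*s^3 - 64*s^2 - 52*s - 12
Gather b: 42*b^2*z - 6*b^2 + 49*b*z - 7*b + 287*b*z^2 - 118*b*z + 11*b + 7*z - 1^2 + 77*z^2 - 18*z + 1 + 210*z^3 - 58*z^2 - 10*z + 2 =b^2*(42*z - 6) + b*(287*z^2 - 69*z + 4) + 210*z^3 + 19*z^2 - 21*z + 2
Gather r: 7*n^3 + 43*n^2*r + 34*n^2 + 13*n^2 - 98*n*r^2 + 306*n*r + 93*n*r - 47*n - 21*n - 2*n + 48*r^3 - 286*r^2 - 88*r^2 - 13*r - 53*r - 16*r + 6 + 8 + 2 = 7*n^3 + 47*n^2 - 70*n + 48*r^3 + r^2*(-98*n - 374) + r*(43*n^2 + 399*n - 82) + 16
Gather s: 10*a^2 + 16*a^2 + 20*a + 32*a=26*a^2 + 52*a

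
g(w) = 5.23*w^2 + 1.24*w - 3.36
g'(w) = 10.46*w + 1.24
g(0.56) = -1.03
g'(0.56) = 7.10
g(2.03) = 20.71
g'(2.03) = 22.47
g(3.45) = 63.17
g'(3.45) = 37.33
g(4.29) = 98.21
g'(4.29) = 46.11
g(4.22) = 95.01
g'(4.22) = 45.38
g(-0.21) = -3.39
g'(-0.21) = -0.96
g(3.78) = 76.06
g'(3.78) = 40.78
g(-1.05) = 1.10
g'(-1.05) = -9.74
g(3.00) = 47.43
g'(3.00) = 32.62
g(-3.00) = 39.99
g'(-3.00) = -30.14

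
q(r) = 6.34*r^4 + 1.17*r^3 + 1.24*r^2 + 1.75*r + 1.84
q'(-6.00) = -5364.53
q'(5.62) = 4628.06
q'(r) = 25.36*r^3 + 3.51*r^2 + 2.48*r + 1.75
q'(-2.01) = -194.99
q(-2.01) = 97.32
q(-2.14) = 125.27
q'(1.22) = 56.05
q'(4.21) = 1966.73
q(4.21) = 2110.16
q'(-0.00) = 1.75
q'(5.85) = 5213.49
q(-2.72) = 329.74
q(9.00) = 42567.70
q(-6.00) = 7999.90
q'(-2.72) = -489.36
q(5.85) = 7714.03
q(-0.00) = 1.84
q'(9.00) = 18795.82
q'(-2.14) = -236.02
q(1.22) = 21.99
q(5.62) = 6583.14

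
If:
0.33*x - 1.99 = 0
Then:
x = 6.03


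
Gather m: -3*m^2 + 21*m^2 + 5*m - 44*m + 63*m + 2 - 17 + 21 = 18*m^2 + 24*m + 6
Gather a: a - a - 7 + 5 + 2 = 0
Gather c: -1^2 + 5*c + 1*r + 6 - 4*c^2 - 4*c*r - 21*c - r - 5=-4*c^2 + c*(-4*r - 16)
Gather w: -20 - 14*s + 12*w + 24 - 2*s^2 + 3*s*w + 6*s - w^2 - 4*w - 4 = -2*s^2 - 8*s - w^2 + w*(3*s + 8)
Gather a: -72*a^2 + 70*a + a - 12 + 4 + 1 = -72*a^2 + 71*a - 7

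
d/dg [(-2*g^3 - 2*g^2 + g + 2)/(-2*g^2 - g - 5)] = (4*g^4 + 4*g^3 + 34*g^2 + 28*g - 3)/(4*g^4 + 4*g^3 + 21*g^2 + 10*g + 25)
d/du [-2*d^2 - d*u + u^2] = -d + 2*u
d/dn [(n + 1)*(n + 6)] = 2*n + 7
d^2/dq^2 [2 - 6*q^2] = -12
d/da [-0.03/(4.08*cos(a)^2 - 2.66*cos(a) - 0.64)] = (0.0798 - 0.2448*cos(a))*sin(a)/(-4.08*cos(a)^2 + 2.66*cos(a) + 0.64)^2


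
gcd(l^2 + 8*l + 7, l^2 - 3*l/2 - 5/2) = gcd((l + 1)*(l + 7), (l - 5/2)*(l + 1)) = l + 1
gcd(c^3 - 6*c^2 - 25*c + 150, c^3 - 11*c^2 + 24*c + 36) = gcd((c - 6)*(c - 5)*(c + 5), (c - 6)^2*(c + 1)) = c - 6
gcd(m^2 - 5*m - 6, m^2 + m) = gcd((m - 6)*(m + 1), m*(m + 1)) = m + 1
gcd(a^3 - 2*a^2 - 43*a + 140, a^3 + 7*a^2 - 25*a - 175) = a^2 + 2*a - 35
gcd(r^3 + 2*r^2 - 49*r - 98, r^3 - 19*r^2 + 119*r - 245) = r - 7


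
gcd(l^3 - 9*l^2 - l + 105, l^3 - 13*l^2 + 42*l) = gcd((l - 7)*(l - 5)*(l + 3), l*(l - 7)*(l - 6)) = l - 7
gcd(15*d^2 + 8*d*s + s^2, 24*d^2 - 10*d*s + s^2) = 1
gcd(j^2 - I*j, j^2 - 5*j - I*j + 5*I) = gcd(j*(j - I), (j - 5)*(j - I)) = j - I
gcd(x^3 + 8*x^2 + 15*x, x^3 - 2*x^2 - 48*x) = x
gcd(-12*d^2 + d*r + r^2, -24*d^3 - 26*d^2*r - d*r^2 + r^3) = 4*d + r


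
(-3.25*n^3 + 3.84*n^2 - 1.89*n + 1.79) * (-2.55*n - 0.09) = 8.2875*n^4 - 9.4995*n^3 + 4.4739*n^2 - 4.3944*n - 0.1611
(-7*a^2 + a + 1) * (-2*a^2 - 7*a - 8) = 14*a^4 + 47*a^3 + 47*a^2 - 15*a - 8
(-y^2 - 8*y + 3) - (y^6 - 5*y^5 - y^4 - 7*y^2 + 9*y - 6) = -y^6 + 5*y^5 + y^4 + 6*y^2 - 17*y + 9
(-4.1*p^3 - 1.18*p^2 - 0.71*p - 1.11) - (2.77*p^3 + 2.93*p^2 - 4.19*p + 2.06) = -6.87*p^3 - 4.11*p^2 + 3.48*p - 3.17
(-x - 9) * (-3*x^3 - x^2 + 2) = 3*x^4 + 28*x^3 + 9*x^2 - 2*x - 18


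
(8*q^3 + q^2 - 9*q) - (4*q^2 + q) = 8*q^3 - 3*q^2 - 10*q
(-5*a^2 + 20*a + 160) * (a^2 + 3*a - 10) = -5*a^4 + 5*a^3 + 270*a^2 + 280*a - 1600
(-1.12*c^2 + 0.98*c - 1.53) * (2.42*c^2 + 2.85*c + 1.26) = -2.7104*c^4 - 0.820400000000001*c^3 - 2.3208*c^2 - 3.1257*c - 1.9278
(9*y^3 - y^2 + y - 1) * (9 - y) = -9*y^4 + 82*y^3 - 10*y^2 + 10*y - 9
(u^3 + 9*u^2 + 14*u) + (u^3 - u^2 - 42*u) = 2*u^3 + 8*u^2 - 28*u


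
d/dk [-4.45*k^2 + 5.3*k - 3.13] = 5.3 - 8.9*k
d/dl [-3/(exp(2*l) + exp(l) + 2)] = (6*exp(l) + 3)*exp(l)/(exp(2*l) + exp(l) + 2)^2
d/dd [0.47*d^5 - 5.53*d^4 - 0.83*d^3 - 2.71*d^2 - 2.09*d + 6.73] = 2.35*d^4 - 22.12*d^3 - 2.49*d^2 - 5.42*d - 2.09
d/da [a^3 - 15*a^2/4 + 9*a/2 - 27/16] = 3*a^2 - 15*a/2 + 9/2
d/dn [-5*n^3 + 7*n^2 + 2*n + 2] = -15*n^2 + 14*n + 2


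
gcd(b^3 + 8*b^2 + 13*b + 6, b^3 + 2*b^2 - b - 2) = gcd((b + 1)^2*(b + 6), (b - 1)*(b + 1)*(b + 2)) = b + 1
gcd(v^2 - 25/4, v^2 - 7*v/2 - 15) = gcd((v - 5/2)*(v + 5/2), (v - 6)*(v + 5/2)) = v + 5/2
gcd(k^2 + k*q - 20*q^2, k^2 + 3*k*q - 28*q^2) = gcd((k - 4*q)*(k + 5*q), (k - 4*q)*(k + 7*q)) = -k + 4*q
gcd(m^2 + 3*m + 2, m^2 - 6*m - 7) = m + 1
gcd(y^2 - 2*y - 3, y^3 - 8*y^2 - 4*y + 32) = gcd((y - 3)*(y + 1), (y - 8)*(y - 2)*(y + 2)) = 1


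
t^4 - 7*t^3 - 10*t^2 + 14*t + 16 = (t - 8)*(t + 1)*(t - sqrt(2))*(t + sqrt(2))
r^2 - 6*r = r*(r - 6)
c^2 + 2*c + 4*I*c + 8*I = (c + 2)*(c + 4*I)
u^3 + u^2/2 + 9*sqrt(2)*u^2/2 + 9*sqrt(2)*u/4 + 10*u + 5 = (u + 1/2)*(u + 2*sqrt(2))*(u + 5*sqrt(2)/2)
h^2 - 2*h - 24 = (h - 6)*(h + 4)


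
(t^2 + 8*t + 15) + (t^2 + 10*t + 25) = 2*t^2 + 18*t + 40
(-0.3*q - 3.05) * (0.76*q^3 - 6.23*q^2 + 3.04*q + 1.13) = -0.228*q^4 - 0.449*q^3 + 18.0895*q^2 - 9.611*q - 3.4465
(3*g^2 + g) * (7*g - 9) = 21*g^3 - 20*g^2 - 9*g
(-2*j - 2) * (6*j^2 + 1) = -12*j^3 - 12*j^2 - 2*j - 2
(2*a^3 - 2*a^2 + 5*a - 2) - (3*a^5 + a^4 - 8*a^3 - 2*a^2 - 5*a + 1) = -3*a^5 - a^4 + 10*a^3 + 10*a - 3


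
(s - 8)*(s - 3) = s^2 - 11*s + 24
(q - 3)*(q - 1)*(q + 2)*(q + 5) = q^4 + 3*q^3 - 15*q^2 - 19*q + 30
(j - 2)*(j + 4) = j^2 + 2*j - 8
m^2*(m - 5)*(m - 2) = m^4 - 7*m^3 + 10*m^2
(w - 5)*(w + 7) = w^2 + 2*w - 35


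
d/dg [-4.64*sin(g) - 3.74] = -4.64*cos(g)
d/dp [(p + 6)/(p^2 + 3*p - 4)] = (p^2 + 3*p - (p + 6)*(2*p + 3) - 4)/(p^2 + 3*p - 4)^2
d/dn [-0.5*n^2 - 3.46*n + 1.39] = -1.0*n - 3.46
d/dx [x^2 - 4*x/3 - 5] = 2*x - 4/3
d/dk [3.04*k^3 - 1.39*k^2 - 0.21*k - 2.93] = 9.12*k^2 - 2.78*k - 0.21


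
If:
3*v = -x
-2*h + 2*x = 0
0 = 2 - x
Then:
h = 2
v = -2/3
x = 2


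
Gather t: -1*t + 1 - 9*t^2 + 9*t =-9*t^2 + 8*t + 1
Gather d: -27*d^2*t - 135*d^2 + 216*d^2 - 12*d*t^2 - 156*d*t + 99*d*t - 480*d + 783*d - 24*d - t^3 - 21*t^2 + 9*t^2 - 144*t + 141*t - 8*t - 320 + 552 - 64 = d^2*(81 - 27*t) + d*(-12*t^2 - 57*t + 279) - t^3 - 12*t^2 - 11*t + 168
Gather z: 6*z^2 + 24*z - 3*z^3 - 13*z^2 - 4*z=-3*z^3 - 7*z^2 + 20*z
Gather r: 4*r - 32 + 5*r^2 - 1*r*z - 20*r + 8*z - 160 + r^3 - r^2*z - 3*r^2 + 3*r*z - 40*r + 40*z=r^3 + r^2*(2 - z) + r*(2*z - 56) + 48*z - 192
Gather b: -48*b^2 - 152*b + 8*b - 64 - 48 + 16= -48*b^2 - 144*b - 96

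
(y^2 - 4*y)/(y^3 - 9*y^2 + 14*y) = (y - 4)/(y^2 - 9*y + 14)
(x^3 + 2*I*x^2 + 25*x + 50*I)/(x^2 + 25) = x + 2*I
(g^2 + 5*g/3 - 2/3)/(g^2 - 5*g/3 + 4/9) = 3*(g + 2)/(3*g - 4)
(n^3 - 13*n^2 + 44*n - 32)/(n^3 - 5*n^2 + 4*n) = (n - 8)/n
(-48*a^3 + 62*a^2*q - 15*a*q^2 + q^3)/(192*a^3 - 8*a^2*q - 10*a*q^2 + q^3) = (-a + q)/(4*a + q)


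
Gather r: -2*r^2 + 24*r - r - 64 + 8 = -2*r^2 + 23*r - 56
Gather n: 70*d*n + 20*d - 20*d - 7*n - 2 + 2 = n*(70*d - 7)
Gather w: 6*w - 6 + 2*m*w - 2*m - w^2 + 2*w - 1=-2*m - w^2 + w*(2*m + 8) - 7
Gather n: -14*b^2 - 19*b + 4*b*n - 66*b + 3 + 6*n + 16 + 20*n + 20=-14*b^2 - 85*b + n*(4*b + 26) + 39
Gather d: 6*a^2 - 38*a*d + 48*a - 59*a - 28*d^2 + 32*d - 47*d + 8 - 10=6*a^2 - 11*a - 28*d^2 + d*(-38*a - 15) - 2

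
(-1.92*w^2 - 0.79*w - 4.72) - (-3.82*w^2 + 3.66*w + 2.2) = 1.9*w^2 - 4.45*w - 6.92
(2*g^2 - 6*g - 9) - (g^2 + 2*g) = g^2 - 8*g - 9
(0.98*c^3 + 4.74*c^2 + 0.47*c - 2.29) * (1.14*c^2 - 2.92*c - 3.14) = 1.1172*c^5 + 2.542*c^4 - 16.3822*c^3 - 18.8666*c^2 + 5.211*c + 7.1906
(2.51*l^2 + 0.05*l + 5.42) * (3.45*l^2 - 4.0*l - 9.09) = 8.6595*l^4 - 9.8675*l^3 - 4.3169*l^2 - 22.1345*l - 49.2678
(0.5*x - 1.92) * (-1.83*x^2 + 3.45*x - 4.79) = -0.915*x^3 + 5.2386*x^2 - 9.019*x + 9.1968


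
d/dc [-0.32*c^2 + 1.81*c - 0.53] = 1.81 - 0.64*c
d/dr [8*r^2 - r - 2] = 16*r - 1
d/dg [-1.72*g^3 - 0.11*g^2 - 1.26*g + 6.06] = -5.16*g^2 - 0.22*g - 1.26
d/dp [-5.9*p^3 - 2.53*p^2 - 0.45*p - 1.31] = -17.7*p^2 - 5.06*p - 0.45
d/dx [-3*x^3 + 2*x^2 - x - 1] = -9*x^2 + 4*x - 1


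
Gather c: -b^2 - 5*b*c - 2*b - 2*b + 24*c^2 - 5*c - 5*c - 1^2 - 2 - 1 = -b^2 - 4*b + 24*c^2 + c*(-5*b - 10) - 4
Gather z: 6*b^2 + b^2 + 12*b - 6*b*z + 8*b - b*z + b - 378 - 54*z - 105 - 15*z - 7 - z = 7*b^2 + 21*b + z*(-7*b - 70) - 490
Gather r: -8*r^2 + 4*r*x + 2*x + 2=-8*r^2 + 4*r*x + 2*x + 2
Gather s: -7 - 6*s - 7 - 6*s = -12*s - 14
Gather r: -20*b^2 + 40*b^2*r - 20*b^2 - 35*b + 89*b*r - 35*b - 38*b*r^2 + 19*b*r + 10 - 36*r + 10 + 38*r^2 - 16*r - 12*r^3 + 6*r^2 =-40*b^2 - 70*b - 12*r^3 + r^2*(44 - 38*b) + r*(40*b^2 + 108*b - 52) + 20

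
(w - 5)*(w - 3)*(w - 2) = w^3 - 10*w^2 + 31*w - 30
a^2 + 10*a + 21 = (a + 3)*(a + 7)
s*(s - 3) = s^2 - 3*s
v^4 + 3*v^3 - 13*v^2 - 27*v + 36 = (v - 3)*(v - 1)*(v + 3)*(v + 4)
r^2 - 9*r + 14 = (r - 7)*(r - 2)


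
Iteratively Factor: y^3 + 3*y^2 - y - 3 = (y + 1)*(y^2 + 2*y - 3) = (y - 1)*(y + 1)*(y + 3)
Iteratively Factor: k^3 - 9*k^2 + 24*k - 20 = (k - 5)*(k^2 - 4*k + 4) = (k - 5)*(k - 2)*(k - 2)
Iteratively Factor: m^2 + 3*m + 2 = (m + 2)*(m + 1)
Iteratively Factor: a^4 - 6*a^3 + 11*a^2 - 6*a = (a - 2)*(a^3 - 4*a^2 + 3*a) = (a - 3)*(a - 2)*(a^2 - a) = (a - 3)*(a - 2)*(a - 1)*(a)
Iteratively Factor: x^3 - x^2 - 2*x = (x - 2)*(x^2 + x) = x*(x - 2)*(x + 1)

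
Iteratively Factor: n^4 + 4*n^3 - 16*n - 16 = (n + 2)*(n^3 + 2*n^2 - 4*n - 8) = (n - 2)*(n + 2)*(n^2 + 4*n + 4) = (n - 2)*(n + 2)^2*(n + 2)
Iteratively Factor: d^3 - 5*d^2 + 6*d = (d)*(d^2 - 5*d + 6) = d*(d - 2)*(d - 3)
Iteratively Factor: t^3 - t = (t)*(t^2 - 1) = t*(t - 1)*(t + 1)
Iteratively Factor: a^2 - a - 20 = (a + 4)*(a - 5)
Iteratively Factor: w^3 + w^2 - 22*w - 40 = (w + 2)*(w^2 - w - 20) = (w - 5)*(w + 2)*(w + 4)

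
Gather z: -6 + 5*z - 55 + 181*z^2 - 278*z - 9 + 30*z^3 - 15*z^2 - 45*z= 30*z^3 + 166*z^2 - 318*z - 70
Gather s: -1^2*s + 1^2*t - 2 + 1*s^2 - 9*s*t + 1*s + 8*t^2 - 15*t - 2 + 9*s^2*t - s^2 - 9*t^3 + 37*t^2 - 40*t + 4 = 9*s^2*t - 9*s*t - 9*t^3 + 45*t^2 - 54*t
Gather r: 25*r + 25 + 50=25*r + 75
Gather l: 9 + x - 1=x + 8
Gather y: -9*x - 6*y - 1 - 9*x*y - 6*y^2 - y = -9*x - 6*y^2 + y*(-9*x - 7) - 1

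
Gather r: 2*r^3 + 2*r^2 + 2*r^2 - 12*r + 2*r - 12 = 2*r^3 + 4*r^2 - 10*r - 12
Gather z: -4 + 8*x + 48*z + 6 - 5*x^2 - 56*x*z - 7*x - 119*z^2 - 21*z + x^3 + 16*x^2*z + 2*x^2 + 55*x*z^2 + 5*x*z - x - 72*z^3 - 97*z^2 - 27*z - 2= x^3 - 3*x^2 - 72*z^3 + z^2*(55*x - 216) + z*(16*x^2 - 51*x)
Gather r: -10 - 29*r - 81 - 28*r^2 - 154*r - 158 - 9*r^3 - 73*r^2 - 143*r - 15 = -9*r^3 - 101*r^2 - 326*r - 264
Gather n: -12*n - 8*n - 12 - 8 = -20*n - 20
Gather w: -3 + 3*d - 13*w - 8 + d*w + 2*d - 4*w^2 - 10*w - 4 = 5*d - 4*w^2 + w*(d - 23) - 15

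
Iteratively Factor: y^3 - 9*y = (y - 3)*(y^2 + 3*y) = (y - 3)*(y + 3)*(y)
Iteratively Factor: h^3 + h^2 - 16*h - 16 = (h + 4)*(h^2 - 3*h - 4) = (h - 4)*(h + 4)*(h + 1)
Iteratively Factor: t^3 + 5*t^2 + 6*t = (t + 2)*(t^2 + 3*t) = t*(t + 2)*(t + 3)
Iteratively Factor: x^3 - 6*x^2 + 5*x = (x - 5)*(x^2 - x) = x*(x - 5)*(x - 1)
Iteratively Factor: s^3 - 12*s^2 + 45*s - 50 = (s - 2)*(s^2 - 10*s + 25) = (s - 5)*(s - 2)*(s - 5)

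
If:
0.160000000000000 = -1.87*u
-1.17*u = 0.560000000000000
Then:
No Solution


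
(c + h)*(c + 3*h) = c^2 + 4*c*h + 3*h^2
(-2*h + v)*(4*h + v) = -8*h^2 + 2*h*v + v^2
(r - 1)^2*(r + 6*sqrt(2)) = r^3 - 2*r^2 + 6*sqrt(2)*r^2 - 12*sqrt(2)*r + r + 6*sqrt(2)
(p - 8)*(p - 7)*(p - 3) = p^3 - 18*p^2 + 101*p - 168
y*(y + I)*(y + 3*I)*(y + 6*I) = y^4 + 10*I*y^3 - 27*y^2 - 18*I*y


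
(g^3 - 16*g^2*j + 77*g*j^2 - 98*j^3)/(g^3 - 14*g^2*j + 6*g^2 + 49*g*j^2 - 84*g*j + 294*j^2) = (g - 2*j)/(g + 6)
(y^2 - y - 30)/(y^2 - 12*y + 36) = (y + 5)/(y - 6)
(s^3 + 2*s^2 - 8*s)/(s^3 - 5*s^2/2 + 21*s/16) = 16*(s^2 + 2*s - 8)/(16*s^2 - 40*s + 21)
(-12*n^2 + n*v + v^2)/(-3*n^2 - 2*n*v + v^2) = (4*n + v)/(n + v)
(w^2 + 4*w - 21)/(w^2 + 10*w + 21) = (w - 3)/(w + 3)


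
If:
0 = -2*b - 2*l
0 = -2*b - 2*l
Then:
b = -l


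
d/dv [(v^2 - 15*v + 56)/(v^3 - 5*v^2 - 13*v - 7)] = (17 - v)/(v^3 + 3*v^2 + 3*v + 1)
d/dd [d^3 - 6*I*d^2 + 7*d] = 3*d^2 - 12*I*d + 7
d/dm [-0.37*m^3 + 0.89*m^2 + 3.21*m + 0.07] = -1.11*m^2 + 1.78*m + 3.21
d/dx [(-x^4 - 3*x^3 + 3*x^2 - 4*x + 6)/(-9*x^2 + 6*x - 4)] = (18*x^5 + 9*x^4 - 20*x^3 + 18*x^2 + 84*x - 20)/(81*x^4 - 108*x^3 + 108*x^2 - 48*x + 16)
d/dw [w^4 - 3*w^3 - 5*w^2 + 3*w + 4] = 4*w^3 - 9*w^2 - 10*w + 3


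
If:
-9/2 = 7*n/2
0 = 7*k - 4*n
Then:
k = -36/49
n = -9/7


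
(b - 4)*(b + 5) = b^2 + b - 20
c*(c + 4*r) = c^2 + 4*c*r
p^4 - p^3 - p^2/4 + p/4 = p*(p - 1)*(p - 1/2)*(p + 1/2)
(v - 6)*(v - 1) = v^2 - 7*v + 6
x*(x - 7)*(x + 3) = x^3 - 4*x^2 - 21*x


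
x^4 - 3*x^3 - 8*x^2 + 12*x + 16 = (x - 4)*(x - 2)*(x + 1)*(x + 2)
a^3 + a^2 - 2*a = a*(a - 1)*(a + 2)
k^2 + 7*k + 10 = (k + 2)*(k + 5)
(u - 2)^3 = u^3 - 6*u^2 + 12*u - 8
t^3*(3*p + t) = 3*p*t^3 + t^4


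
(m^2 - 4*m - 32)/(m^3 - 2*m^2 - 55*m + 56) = (m + 4)/(m^2 + 6*m - 7)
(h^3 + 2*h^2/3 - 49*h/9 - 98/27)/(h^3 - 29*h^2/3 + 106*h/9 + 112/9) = (h + 7/3)/(h - 8)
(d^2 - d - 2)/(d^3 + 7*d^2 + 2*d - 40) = (d + 1)/(d^2 + 9*d + 20)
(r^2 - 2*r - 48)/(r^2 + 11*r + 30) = (r - 8)/(r + 5)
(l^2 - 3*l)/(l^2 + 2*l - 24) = l*(l - 3)/(l^2 + 2*l - 24)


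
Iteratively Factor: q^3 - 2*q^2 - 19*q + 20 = (q - 1)*(q^2 - q - 20) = (q - 1)*(q + 4)*(q - 5)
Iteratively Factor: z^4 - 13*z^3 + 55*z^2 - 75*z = (z - 5)*(z^3 - 8*z^2 + 15*z) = (z - 5)*(z - 3)*(z^2 - 5*z) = (z - 5)^2*(z - 3)*(z)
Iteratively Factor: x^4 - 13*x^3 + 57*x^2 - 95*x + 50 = (x - 5)*(x^3 - 8*x^2 + 17*x - 10) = (x - 5)^2*(x^2 - 3*x + 2) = (x - 5)^2*(x - 1)*(x - 2)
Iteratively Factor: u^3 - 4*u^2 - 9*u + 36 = (u + 3)*(u^2 - 7*u + 12) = (u - 3)*(u + 3)*(u - 4)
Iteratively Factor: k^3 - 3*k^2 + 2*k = (k - 2)*(k^2 - k) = k*(k - 2)*(k - 1)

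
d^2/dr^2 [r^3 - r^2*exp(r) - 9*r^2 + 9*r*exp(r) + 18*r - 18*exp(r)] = -r^2*exp(r) + 5*r*exp(r) + 6*r - 2*exp(r) - 18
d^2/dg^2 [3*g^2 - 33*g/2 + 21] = 6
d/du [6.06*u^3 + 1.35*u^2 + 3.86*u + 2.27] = 18.18*u^2 + 2.7*u + 3.86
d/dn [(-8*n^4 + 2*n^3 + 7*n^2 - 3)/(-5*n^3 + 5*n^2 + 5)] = n*(8*n^5 - 16*n^4 + 9*n^3 - 32*n^2 - 3*n + 20)/(5*(n^6 - 2*n^5 + n^4 - 2*n^3 + 2*n^2 + 1))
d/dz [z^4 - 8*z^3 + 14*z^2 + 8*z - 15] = 4*z^3 - 24*z^2 + 28*z + 8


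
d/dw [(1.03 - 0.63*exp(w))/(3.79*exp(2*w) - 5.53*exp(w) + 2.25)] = (2.3877*exp(2*w) - 7.8074*exp(w) + 4.2784)*exp(w)/(14.3641*exp(4*w) - 41.9174*exp(3*w) + 47.6359*exp(2*w) - 24.885*exp(w) + 5.0625)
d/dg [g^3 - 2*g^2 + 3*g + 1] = 3*g^2 - 4*g + 3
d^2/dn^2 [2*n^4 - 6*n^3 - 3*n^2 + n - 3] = 24*n^2 - 36*n - 6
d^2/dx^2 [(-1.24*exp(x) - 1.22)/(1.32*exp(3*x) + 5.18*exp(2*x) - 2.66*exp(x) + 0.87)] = (-8.642304*exp(6*x) - 44.567424*exp(5*x) - 142.44832*exp(4*x) - 120.948288*exp(3*x) + 96.568944*exp(2*x) + 10.490368*exp(x) - 3.76188)*exp(x)/(2.299968*exp(9*x) + 27.076896*exp(8*x) + 92.351952*exp(7*x) + 34.4114*exp(6*x) - 150.410904*exp(5*x) + 161.658924*exp(4*x) - 87.749108*exp(3*x) + 30.229542*exp(2*x) - 6.040062*exp(x) + 0.658503)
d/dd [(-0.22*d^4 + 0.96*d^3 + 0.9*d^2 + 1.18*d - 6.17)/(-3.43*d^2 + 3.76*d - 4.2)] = (1.5092*d^5 - 5.7744*d^4 + 10.9152*d^3 - 4.6646*d^2 - 49.8862*d + 18.2432)/(11.7649*d^4 - 25.7936*d^3 + 42.9496*d^2 - 31.584*d + 17.64)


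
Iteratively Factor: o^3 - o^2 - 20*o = (o - 5)*(o^2 + 4*o) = (o - 5)*(o + 4)*(o)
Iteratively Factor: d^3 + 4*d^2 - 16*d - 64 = (d + 4)*(d^2 - 16) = (d + 4)^2*(d - 4)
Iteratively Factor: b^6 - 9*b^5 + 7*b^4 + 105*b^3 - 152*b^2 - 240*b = (b - 4)*(b^5 - 5*b^4 - 13*b^3 + 53*b^2 + 60*b) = (b - 4)^2*(b^4 - b^3 - 17*b^2 - 15*b) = (b - 5)*(b - 4)^2*(b^3 + 4*b^2 + 3*b) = b*(b - 5)*(b - 4)^2*(b^2 + 4*b + 3) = b*(b - 5)*(b - 4)^2*(b + 1)*(b + 3)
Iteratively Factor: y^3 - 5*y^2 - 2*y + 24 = (y - 3)*(y^2 - 2*y - 8) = (y - 4)*(y - 3)*(y + 2)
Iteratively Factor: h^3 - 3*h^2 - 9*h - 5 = (h - 5)*(h^2 + 2*h + 1) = (h - 5)*(h + 1)*(h + 1)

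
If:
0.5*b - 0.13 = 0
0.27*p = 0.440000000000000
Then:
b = 0.26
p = 1.63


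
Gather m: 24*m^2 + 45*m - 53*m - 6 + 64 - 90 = 24*m^2 - 8*m - 32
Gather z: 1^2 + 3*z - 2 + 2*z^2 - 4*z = 2*z^2 - z - 1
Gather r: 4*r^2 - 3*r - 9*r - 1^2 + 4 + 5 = 4*r^2 - 12*r + 8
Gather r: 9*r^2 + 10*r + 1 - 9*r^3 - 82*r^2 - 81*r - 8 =-9*r^3 - 73*r^2 - 71*r - 7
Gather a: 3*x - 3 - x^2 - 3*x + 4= 1 - x^2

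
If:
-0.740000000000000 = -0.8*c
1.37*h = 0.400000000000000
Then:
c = 0.92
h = 0.29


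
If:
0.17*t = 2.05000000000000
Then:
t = 12.06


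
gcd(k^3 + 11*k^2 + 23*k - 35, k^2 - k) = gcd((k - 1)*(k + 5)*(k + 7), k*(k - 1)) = k - 1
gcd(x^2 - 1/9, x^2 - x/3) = x - 1/3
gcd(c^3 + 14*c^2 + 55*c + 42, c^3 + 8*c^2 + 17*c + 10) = c + 1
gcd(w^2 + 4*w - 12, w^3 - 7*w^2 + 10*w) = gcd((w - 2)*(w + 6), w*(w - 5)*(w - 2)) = w - 2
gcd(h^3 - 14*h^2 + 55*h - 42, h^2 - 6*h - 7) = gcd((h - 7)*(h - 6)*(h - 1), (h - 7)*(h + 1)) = h - 7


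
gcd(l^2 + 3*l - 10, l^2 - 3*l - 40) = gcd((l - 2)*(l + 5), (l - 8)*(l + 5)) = l + 5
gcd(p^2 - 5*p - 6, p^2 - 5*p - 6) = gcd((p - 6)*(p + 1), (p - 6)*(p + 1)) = p^2 - 5*p - 6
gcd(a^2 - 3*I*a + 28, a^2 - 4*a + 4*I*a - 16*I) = a + 4*I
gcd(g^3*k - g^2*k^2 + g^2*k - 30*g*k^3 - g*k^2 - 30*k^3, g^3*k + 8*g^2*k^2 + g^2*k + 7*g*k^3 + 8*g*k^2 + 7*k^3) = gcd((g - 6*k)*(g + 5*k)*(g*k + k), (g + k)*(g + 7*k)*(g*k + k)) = g*k + k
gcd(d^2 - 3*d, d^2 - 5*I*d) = d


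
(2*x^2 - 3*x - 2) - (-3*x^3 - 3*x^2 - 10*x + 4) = 3*x^3 + 5*x^2 + 7*x - 6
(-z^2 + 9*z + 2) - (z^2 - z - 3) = -2*z^2 + 10*z + 5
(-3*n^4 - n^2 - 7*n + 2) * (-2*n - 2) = 6*n^5 + 6*n^4 + 2*n^3 + 16*n^2 + 10*n - 4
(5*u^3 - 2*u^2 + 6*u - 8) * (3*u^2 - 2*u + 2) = 15*u^5 - 16*u^4 + 32*u^3 - 40*u^2 + 28*u - 16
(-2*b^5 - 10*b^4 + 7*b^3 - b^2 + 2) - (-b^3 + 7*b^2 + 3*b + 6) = -2*b^5 - 10*b^4 + 8*b^3 - 8*b^2 - 3*b - 4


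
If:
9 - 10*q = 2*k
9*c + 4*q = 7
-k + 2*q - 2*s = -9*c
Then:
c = 31/27 - 8*s/27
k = 26/3 - 10*s/3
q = 2*s/3 - 5/6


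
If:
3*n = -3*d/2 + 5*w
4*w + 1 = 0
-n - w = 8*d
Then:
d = 4/45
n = -83/180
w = -1/4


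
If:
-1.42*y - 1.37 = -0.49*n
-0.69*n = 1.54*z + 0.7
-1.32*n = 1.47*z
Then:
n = 1.01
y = -0.62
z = -0.91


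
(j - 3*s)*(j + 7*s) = j^2 + 4*j*s - 21*s^2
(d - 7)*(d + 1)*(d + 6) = d^3 - 43*d - 42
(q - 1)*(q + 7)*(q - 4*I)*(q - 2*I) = q^4 + 6*q^3 - 6*I*q^3 - 15*q^2 - 36*I*q^2 - 48*q + 42*I*q + 56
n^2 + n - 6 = (n - 2)*(n + 3)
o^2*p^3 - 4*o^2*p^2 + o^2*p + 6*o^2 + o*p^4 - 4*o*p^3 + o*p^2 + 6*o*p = (o + p)*(p - 3)*(p - 2)*(o*p + o)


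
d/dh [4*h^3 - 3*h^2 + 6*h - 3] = 12*h^2 - 6*h + 6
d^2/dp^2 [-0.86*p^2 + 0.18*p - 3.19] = -1.72000000000000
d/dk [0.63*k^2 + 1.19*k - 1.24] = 1.26*k + 1.19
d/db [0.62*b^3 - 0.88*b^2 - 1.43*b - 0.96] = 1.86*b^2 - 1.76*b - 1.43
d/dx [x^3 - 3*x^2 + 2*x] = 3*x^2 - 6*x + 2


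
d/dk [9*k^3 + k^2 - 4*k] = 27*k^2 + 2*k - 4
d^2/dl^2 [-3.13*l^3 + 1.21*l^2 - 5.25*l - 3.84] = 2.42 - 18.78*l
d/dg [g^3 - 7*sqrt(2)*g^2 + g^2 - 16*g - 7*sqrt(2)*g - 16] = 3*g^2 - 14*sqrt(2)*g + 2*g - 16 - 7*sqrt(2)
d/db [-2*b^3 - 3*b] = -6*b^2 - 3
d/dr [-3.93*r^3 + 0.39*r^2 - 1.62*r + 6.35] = -11.79*r^2 + 0.78*r - 1.62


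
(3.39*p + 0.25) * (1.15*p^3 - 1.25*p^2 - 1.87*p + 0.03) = 3.8985*p^4 - 3.95*p^3 - 6.6518*p^2 - 0.3658*p + 0.0075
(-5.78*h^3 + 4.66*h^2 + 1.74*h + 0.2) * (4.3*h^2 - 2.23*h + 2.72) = -24.854*h^5 + 32.9274*h^4 - 18.6314*h^3 + 9.655*h^2 + 4.2868*h + 0.544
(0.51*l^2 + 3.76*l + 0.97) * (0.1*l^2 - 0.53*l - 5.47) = 0.051*l^4 + 0.1057*l^3 - 4.6855*l^2 - 21.0813*l - 5.3059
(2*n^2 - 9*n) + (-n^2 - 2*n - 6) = n^2 - 11*n - 6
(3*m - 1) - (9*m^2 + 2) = -9*m^2 + 3*m - 3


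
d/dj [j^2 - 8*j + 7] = 2*j - 8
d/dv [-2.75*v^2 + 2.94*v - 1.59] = 2.94 - 5.5*v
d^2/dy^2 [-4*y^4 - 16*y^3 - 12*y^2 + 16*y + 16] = -48*y^2 - 96*y - 24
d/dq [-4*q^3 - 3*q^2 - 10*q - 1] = -12*q^2 - 6*q - 10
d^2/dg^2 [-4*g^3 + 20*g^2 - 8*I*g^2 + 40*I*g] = -24*g + 40 - 16*I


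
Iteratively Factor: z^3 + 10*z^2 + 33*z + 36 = (z + 3)*(z^2 + 7*z + 12) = (z + 3)*(z + 4)*(z + 3)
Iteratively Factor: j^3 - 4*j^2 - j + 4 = (j - 1)*(j^2 - 3*j - 4) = (j - 4)*(j - 1)*(j + 1)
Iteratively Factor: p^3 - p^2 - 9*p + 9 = (p - 3)*(p^2 + 2*p - 3) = (p - 3)*(p - 1)*(p + 3)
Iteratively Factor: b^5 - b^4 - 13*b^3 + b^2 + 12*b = (b - 4)*(b^4 + 3*b^3 - b^2 - 3*b) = (b - 4)*(b + 1)*(b^3 + 2*b^2 - 3*b) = b*(b - 4)*(b + 1)*(b^2 + 2*b - 3) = b*(b - 4)*(b + 1)*(b + 3)*(b - 1)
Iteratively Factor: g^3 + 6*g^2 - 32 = (g + 4)*(g^2 + 2*g - 8) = (g + 4)^2*(g - 2)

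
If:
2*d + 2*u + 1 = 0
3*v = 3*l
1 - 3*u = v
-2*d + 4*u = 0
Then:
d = -1/3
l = 3/2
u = -1/6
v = 3/2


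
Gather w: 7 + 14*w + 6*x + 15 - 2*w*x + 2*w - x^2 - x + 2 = w*(16 - 2*x) - x^2 + 5*x + 24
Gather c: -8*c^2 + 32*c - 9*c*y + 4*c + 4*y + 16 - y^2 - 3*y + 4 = -8*c^2 + c*(36 - 9*y) - y^2 + y + 20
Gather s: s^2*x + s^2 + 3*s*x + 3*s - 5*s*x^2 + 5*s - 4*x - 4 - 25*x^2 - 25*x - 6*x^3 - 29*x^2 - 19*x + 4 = s^2*(x + 1) + s*(-5*x^2 + 3*x + 8) - 6*x^3 - 54*x^2 - 48*x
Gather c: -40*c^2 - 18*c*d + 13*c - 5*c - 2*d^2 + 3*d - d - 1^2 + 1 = -40*c^2 + c*(8 - 18*d) - 2*d^2 + 2*d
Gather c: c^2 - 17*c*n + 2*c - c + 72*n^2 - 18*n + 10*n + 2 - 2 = c^2 + c*(1 - 17*n) + 72*n^2 - 8*n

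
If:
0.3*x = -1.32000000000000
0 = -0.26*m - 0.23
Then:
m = -0.88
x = -4.40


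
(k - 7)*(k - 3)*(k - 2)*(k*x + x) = k^4*x - 11*k^3*x + 29*k^2*x - k*x - 42*x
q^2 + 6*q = q*(q + 6)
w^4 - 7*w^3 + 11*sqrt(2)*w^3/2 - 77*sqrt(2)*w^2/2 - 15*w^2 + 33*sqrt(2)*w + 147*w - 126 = (w - 6)*(w - 1)*(w - 3*sqrt(2)/2)*(w + 7*sqrt(2))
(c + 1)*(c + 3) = c^2 + 4*c + 3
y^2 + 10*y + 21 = (y + 3)*(y + 7)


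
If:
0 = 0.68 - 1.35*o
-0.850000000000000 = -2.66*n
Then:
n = 0.32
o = 0.50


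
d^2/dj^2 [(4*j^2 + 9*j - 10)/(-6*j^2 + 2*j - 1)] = 12*(-62*j^3 + 192*j^2 - 33*j - 7)/(216*j^6 - 216*j^5 + 180*j^4 - 80*j^3 + 30*j^2 - 6*j + 1)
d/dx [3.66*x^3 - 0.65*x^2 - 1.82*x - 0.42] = 10.98*x^2 - 1.3*x - 1.82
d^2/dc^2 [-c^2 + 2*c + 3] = -2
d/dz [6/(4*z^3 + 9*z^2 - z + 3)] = 6*(-12*z^2 - 18*z + 1)/(4*z^3 + 9*z^2 - z + 3)^2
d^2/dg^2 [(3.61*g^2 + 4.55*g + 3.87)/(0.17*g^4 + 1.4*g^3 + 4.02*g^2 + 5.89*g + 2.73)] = (0.625974000000001*g^8 + 6.73302000000001*g^7 + 28.780312*g^6 + 56.4203039999999*g^5 + 46.11897*g^4 + 29.6562280000003*g^3 + 98.7727680000005*g^2 + 161.445096*g + 91.058118)/(0.004913*g^12 + 0.12138*g^11 + 1.348134*g^10 + 8.995223*g^9 + 40.527015*g^8 + 130.556676*g^7 + 308.797791*g^6 + 539.849022*g^5 + 689.610861*g^4 + 623.481013*g^3 + 374.010273*g^2 + 131.692743*g + 20.346417)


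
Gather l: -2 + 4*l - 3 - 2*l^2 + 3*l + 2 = -2*l^2 + 7*l - 3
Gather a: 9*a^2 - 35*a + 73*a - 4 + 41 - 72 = 9*a^2 + 38*a - 35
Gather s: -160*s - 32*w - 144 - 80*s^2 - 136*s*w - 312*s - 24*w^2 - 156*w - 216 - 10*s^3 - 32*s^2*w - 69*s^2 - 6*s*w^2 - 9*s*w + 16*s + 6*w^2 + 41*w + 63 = -10*s^3 + s^2*(-32*w - 149) + s*(-6*w^2 - 145*w - 456) - 18*w^2 - 147*w - 297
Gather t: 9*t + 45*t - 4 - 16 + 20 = 54*t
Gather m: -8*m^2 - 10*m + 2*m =-8*m^2 - 8*m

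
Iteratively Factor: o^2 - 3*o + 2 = (o - 2)*(o - 1)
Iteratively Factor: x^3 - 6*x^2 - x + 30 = (x + 2)*(x^2 - 8*x + 15) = (x - 5)*(x + 2)*(x - 3)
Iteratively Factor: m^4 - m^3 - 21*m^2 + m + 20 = (m + 1)*(m^3 - 2*m^2 - 19*m + 20) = (m - 5)*(m + 1)*(m^2 + 3*m - 4) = (m - 5)*(m - 1)*(m + 1)*(m + 4)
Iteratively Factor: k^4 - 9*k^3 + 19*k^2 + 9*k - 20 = (k - 1)*(k^3 - 8*k^2 + 11*k + 20) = (k - 1)*(k + 1)*(k^2 - 9*k + 20) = (k - 4)*(k - 1)*(k + 1)*(k - 5)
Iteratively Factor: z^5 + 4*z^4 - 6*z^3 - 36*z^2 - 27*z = (z + 3)*(z^4 + z^3 - 9*z^2 - 9*z) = (z + 1)*(z + 3)*(z^3 - 9*z) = z*(z + 1)*(z + 3)*(z^2 - 9) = z*(z + 1)*(z + 3)^2*(z - 3)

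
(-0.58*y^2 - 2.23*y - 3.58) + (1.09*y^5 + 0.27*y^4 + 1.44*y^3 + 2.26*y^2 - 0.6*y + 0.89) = 1.09*y^5 + 0.27*y^4 + 1.44*y^3 + 1.68*y^2 - 2.83*y - 2.69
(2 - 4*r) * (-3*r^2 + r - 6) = 12*r^3 - 10*r^2 + 26*r - 12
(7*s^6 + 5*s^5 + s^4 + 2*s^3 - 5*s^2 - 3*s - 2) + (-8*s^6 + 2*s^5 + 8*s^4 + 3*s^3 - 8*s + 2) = -s^6 + 7*s^5 + 9*s^4 + 5*s^3 - 5*s^2 - 11*s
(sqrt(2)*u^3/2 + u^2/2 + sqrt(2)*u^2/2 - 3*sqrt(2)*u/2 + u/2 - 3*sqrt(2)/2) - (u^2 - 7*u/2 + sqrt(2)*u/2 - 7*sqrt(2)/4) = sqrt(2)*u^3/2 - u^2/2 + sqrt(2)*u^2/2 - 2*sqrt(2)*u + 4*u + sqrt(2)/4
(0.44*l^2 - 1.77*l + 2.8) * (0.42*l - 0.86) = 0.1848*l^3 - 1.1218*l^2 + 2.6982*l - 2.408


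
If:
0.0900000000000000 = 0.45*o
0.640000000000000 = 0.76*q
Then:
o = 0.20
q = 0.84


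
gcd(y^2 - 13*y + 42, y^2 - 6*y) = y - 6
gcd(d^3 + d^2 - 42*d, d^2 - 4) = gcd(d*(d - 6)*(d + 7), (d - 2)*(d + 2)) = 1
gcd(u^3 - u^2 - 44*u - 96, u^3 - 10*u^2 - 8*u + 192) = u^2 - 4*u - 32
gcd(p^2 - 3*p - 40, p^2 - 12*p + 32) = p - 8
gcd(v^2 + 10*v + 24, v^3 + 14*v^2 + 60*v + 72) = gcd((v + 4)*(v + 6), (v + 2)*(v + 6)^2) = v + 6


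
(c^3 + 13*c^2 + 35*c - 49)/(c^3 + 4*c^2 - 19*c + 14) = (c + 7)/(c - 2)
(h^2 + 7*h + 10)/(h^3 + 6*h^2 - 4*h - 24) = (h + 5)/(h^2 + 4*h - 12)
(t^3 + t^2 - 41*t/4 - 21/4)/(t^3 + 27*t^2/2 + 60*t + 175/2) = (2*t^2 - 5*t - 3)/(2*(t^2 + 10*t + 25))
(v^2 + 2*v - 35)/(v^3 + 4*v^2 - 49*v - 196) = (v - 5)/(v^2 - 3*v - 28)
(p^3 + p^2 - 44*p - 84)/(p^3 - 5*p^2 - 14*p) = (p + 6)/p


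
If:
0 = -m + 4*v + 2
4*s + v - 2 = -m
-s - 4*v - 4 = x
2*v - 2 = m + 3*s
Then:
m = 78/7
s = -20/7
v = 16/7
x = -72/7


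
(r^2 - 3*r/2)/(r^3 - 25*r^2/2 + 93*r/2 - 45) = r/(r^2 - 11*r + 30)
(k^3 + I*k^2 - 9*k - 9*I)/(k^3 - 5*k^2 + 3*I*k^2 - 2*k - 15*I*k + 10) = (k^2 - 9)/(k^2 + k*(-5 + 2*I) - 10*I)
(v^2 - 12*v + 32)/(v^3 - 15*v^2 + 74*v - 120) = (v - 8)/(v^2 - 11*v + 30)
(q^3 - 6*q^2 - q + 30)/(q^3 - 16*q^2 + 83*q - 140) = (q^2 - q - 6)/(q^2 - 11*q + 28)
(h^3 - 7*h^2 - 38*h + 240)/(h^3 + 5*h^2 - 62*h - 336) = (h - 5)/(h + 7)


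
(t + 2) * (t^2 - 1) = t^3 + 2*t^2 - t - 2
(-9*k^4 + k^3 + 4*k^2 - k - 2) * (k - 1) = -9*k^5 + 10*k^4 + 3*k^3 - 5*k^2 - k + 2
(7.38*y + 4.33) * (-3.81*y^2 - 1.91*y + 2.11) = -28.1178*y^3 - 30.5931*y^2 + 7.3015*y + 9.1363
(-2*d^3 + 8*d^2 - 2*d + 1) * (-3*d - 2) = 6*d^4 - 20*d^3 - 10*d^2 + d - 2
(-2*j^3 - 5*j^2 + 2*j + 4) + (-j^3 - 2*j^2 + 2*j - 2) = -3*j^3 - 7*j^2 + 4*j + 2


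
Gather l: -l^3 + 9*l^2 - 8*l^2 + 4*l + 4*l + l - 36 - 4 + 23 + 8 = -l^3 + l^2 + 9*l - 9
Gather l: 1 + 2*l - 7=2*l - 6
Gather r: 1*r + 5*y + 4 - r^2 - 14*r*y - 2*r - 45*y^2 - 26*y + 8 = -r^2 + r*(-14*y - 1) - 45*y^2 - 21*y + 12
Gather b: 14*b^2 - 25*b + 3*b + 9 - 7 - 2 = 14*b^2 - 22*b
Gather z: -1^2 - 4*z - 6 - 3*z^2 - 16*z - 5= -3*z^2 - 20*z - 12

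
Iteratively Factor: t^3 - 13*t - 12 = (t + 3)*(t^2 - 3*t - 4) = (t - 4)*(t + 3)*(t + 1)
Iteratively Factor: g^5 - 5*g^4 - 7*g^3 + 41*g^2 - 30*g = (g - 5)*(g^4 - 7*g^2 + 6*g) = (g - 5)*(g + 3)*(g^3 - 3*g^2 + 2*g) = g*(g - 5)*(g + 3)*(g^2 - 3*g + 2) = g*(g - 5)*(g - 2)*(g + 3)*(g - 1)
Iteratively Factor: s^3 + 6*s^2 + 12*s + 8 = (s + 2)*(s^2 + 4*s + 4) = (s + 2)^2*(s + 2)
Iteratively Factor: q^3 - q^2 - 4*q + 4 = (q - 1)*(q^2 - 4) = (q - 2)*(q - 1)*(q + 2)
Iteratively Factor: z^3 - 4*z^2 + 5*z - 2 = (z - 1)*(z^2 - 3*z + 2) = (z - 1)^2*(z - 2)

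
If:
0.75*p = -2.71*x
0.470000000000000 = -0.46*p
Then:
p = -1.02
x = 0.28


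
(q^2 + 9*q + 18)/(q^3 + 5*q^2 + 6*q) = (q + 6)/(q*(q + 2))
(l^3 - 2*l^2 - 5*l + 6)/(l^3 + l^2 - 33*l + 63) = (l^2 + l - 2)/(l^2 + 4*l - 21)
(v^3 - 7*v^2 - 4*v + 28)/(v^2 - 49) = (v^2 - 4)/(v + 7)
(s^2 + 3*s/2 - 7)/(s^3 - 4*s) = (s + 7/2)/(s*(s + 2))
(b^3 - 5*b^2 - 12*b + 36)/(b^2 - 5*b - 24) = (b^2 - 8*b + 12)/(b - 8)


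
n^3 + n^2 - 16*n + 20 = (n - 2)^2*(n + 5)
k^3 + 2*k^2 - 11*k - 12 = (k - 3)*(k + 1)*(k + 4)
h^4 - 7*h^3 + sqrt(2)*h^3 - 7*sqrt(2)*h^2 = h^2*(h - 7)*(h + sqrt(2))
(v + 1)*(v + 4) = v^2 + 5*v + 4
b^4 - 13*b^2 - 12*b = b*(b - 4)*(b + 1)*(b + 3)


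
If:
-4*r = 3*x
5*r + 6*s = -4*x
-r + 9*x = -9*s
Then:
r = 0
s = 0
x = 0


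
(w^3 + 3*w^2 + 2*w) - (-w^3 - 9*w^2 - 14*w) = 2*w^3 + 12*w^2 + 16*w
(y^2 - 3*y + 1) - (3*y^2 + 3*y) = -2*y^2 - 6*y + 1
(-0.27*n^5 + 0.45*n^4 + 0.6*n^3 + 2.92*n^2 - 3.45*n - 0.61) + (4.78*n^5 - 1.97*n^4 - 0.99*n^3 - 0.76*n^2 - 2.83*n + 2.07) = 4.51*n^5 - 1.52*n^4 - 0.39*n^3 + 2.16*n^2 - 6.28*n + 1.46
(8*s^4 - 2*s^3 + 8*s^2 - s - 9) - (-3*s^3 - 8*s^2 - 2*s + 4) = 8*s^4 + s^3 + 16*s^2 + s - 13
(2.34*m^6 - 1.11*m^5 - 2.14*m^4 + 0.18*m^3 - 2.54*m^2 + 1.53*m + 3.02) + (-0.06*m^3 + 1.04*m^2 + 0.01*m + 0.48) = 2.34*m^6 - 1.11*m^5 - 2.14*m^4 + 0.12*m^3 - 1.5*m^2 + 1.54*m + 3.5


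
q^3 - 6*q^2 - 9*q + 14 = (q - 7)*(q - 1)*(q + 2)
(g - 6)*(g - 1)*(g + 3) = g^3 - 4*g^2 - 15*g + 18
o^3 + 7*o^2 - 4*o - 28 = (o - 2)*(o + 2)*(o + 7)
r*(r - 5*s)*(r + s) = r^3 - 4*r^2*s - 5*r*s^2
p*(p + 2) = p^2 + 2*p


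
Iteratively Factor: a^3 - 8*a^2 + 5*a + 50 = (a - 5)*(a^2 - 3*a - 10) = (a - 5)*(a + 2)*(a - 5)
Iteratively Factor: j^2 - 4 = (j - 2)*(j + 2)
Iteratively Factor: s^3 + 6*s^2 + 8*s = (s)*(s^2 + 6*s + 8) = s*(s + 4)*(s + 2)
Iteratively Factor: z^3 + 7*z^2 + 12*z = (z)*(z^2 + 7*z + 12) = z*(z + 4)*(z + 3)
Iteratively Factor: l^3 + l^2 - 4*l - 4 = (l + 2)*(l^2 - l - 2) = (l - 2)*(l + 2)*(l + 1)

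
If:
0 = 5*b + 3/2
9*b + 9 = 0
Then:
No Solution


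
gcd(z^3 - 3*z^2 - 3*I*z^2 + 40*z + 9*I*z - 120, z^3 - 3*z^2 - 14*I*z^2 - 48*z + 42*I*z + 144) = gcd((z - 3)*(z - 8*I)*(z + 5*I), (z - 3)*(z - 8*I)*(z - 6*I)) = z^2 + z*(-3 - 8*I) + 24*I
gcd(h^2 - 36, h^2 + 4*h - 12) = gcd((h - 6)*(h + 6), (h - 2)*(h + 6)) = h + 6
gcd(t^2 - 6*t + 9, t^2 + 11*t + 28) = 1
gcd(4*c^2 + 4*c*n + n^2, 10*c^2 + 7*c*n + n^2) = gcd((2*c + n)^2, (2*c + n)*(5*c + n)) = 2*c + n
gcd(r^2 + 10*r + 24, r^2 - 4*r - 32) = r + 4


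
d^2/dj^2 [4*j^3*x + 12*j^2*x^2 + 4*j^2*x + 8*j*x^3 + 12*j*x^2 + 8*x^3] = 8*x*(3*j + 3*x + 1)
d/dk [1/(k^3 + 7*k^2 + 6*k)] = (-3*k^2 - 14*k - 6)/(k^2*(k^2 + 7*k + 6)^2)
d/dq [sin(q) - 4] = cos(q)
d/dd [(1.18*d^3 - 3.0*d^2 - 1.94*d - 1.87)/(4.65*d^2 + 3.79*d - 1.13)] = (5.487*d^4 + 8.9444*d^3 - 6.3492*d^2 + 24.171*d + 9.2795)/(21.6225*d^4 + 35.247*d^3 + 3.8551*d^2 - 8.5654*d + 1.2769)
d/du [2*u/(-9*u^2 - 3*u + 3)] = 2*(3*u^2 + 1)/(3*(9*u^4 + 6*u^3 - 5*u^2 - 2*u + 1))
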